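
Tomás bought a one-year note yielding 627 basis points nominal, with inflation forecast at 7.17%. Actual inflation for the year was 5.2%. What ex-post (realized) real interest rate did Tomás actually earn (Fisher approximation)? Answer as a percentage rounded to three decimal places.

1.070%

Ex-post: 6.27% − 5.2% = 1.070%
So the realized real rate is 1.070%.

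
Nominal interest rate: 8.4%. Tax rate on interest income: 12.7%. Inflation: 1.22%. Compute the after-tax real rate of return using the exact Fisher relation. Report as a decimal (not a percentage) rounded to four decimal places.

0.0604

After-tax nominal return = 8.4% × (1 − 0.127) = 7.3332%.
1 + r = 1.073332 / 1.01220 = 1.060395
After-tax real rate = 1.060395 − 1 → 0.0604.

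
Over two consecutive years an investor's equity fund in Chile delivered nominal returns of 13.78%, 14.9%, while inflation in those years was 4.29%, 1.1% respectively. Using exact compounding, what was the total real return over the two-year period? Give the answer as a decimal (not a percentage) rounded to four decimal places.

Compound the nominal returns: 1.1378 × 1.1490 = 1.307332.
Compound inflation: 1.0429 × 1.0110 = 1.054372.
Deflate: 1.307332 / 1.054372 = 1.239916.
Total real return = 1.239916 − 1 → 0.2399.

0.2399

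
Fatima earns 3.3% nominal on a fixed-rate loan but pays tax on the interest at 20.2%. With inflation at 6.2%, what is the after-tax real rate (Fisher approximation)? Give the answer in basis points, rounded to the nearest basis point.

After-tax nominal return = 3.3% × (1 − 0.202) = 2.6334%.
r ≈ 2.6334% − 6.2% → -357 basis points.

-357 basis points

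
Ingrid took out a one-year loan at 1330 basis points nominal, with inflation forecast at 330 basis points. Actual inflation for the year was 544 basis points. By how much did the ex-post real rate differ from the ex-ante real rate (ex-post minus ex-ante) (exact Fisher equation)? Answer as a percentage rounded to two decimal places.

Ex-ante: (1 + 0.1330)/(1 + 0.0330) − 1 = 9.6805%
Ex-post: (1 + 0.1330)/(1 + 0.0544) − 1 = 7.4545%
Difference (ex-post − ex-ante) = -2.2261% → -2.23%.

-2.23%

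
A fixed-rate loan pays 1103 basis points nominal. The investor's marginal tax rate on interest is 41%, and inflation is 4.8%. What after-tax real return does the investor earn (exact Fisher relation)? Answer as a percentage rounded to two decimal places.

After-tax nominal return = 11.03% × (1 − 0.41) = 6.5077%.
1 + r = 1.065077 / 1.04800 = 1.016295
After-tax real rate = 1.016295 − 1 → 1.63%.

1.63%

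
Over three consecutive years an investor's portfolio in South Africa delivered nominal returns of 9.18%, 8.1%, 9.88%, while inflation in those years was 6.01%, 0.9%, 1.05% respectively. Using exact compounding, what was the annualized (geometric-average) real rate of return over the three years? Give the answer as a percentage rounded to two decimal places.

6.26%

Compound the nominal returns: 1.0918 × 1.0810 × 1.0988 = 1.29684310.
Compound inflation: 1.0601 × 1.0090 × 1.0105 = 1.08087213.
Deflate: 1.29684310 / 1.08087213 = 1.19981176.
Annualized real rate = 1.19981176^(1/3) − 1 = 6.2603% → 6.26%.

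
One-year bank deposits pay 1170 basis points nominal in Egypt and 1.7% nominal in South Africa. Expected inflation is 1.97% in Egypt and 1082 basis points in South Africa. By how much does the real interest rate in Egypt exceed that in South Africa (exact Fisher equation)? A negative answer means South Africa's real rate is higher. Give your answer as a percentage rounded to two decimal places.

Egypt: (1 + 0.1170)/(1 + 0.0197) − 1 = 9.5420%
South Africa: (1 + 0.0170)/(1 + 0.1082) − 1 = -8.2296%
Differential = 9.5420% − (-8.2296%) = 17.7716% → 17.77%.

17.77%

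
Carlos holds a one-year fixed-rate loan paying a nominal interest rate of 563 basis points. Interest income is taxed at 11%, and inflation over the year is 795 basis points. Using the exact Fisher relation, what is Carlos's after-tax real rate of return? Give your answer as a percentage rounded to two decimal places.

-2.72%

After-tax nominal return = 5.63% × (1 − 0.11) = 5.0107%.
1 + r = 1.050107 / 1.07950 = 0.972772
After-tax real rate = 0.972772 − 1 → -2.72%.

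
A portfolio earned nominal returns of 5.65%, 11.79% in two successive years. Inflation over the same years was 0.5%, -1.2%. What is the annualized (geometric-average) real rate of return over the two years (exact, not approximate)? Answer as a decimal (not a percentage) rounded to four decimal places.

Compound the nominal returns: 1.0565 × 1.1179 = 1.18106135.
Compound inflation: 1.0050 × 0.9880 = 0.99294000.
Deflate: 1.18106135 / 0.99294000 = 1.18945893.
Annualized real rate = 1.18945893^(1/2) − 1 = 9.0623% → 0.0906.

0.0906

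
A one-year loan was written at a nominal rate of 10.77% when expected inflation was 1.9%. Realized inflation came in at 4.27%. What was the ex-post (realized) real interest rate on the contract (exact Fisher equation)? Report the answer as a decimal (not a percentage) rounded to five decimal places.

0.06234

Ex-post: (1 + 0.1077)/(1 + 0.0427) − 1 = 6.2338%
So the realized real rate is 0.06234.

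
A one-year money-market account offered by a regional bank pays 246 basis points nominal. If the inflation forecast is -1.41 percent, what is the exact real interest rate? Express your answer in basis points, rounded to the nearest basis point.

393 basis points

1 + r = 1.02460 / 0.98590 = 1.039253
r = 1.039253 − 1 = 3.9253%, i.e. 393 basis points.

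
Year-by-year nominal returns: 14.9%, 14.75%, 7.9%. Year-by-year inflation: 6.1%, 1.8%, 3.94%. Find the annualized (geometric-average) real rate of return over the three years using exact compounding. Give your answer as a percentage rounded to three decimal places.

Compound the nominal returns: 1.1490 × 1.1475 × 1.0790 = 1.42263722.
Compound inflation: 1.0610 × 1.0180 × 1.0394 = 1.12265386.
Deflate: 1.42263722 / 1.12265386 = 1.26720913.
Annualized real rate = 1.26720913^(1/3) − 1 = 8.2138% → 8.214%.

8.214%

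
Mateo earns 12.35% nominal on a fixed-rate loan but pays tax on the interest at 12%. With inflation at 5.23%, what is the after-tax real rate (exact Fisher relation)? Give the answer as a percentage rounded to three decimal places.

5.358%

After-tax nominal return = 12.35% × (1 − 0.12) = 10.8680%.
1 + r = 1.10868 / 1.05230 = 1.053578
After-tax real rate = 1.053578 − 1 → 5.358%.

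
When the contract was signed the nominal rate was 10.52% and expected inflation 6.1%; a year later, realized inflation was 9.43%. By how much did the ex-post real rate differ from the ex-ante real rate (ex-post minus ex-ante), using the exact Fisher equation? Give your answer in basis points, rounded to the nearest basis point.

-317 basis points

Ex-ante: (1 + 0.1052)/(1 + 0.0610) − 1 = 4.1659%
Ex-post: (1 + 0.1052)/(1 + 0.0943) − 1 = 0.9961%
Difference (ex-post − ex-ante) = -3.1698% → -317 basis points.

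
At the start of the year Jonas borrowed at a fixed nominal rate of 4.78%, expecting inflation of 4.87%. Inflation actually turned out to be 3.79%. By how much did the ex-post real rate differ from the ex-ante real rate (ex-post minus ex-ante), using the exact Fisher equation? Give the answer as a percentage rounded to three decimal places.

1.040%

Ex-ante: (1 + 0.0478)/(1 + 0.0487) − 1 = -0.0858%
Ex-post: (1 + 0.0478)/(1 + 0.0379) − 1 = 0.9538%
Difference (ex-post − ex-ante) = 1.0397% → 1.040%.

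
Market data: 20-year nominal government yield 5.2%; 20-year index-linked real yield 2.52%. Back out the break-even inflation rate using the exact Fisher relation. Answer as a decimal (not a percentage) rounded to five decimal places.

(1 + π) = (1 + i)/(1 + r) = 1.05200 / 1.02520 = 1.026141
Break-even inflation = 1.026141 − 1 → 0.02614.

0.02614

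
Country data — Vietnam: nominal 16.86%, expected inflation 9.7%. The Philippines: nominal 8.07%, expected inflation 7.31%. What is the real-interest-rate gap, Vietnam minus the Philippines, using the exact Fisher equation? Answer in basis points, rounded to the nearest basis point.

582 basis points

Vietnam: (1 + 0.1686)/(1 + 0.0970) − 1 = 6.5269%
The Philippines: (1 + 0.0807)/(1 + 0.0731) − 1 = 0.7082%
Differential = 6.5269% − 0.7082% = 5.8187% → 582 basis points.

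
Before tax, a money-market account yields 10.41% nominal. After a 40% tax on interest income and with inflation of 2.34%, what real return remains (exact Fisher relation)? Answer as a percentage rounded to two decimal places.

3.82%

After-tax nominal return = 10.41% × (1 − 0.4) = 6.2460%.
1 + r = 1.06246 / 1.02340 = 1.038167
After-tax real rate = 1.038167 − 1 → 3.82%.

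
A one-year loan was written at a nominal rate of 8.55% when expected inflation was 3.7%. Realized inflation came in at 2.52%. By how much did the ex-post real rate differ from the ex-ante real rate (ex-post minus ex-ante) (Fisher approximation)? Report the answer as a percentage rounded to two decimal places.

1.18%

Ex-ante: 8.55% − 3.7% = 4.850%
Ex-post: 8.55% − 2.52% = 6.030%
Difference (ex-post − ex-ante) = 1.1800% → 1.18%.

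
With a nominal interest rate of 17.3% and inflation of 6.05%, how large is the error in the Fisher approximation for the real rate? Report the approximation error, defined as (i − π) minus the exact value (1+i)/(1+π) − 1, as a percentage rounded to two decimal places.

Approximate: r ≈ 17.300% − 6.050% = 11.2500%
Exact: (1 + 0.1730)/(1 + 0.0605) − 1 = 10.6082%
Error = 11.2500% − 10.6082% = 0.6418% → 0.64%.

0.64%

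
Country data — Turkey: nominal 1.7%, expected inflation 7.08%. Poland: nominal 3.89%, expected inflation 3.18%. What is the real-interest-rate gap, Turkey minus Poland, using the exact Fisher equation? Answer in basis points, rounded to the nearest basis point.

Turkey: (1 + 0.0170)/(1 + 0.0708) − 1 = -5.0243%
Poland: (1 + 0.0389)/(1 + 0.0318) − 1 = 0.6881%
Differential = -5.0243% − 0.6881% = -5.7124% → -571 basis points.

-571 basis points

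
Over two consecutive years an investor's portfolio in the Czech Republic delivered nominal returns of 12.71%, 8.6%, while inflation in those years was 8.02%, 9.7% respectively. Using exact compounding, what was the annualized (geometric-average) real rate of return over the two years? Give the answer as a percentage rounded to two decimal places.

Compound the nominal returns: 1.1271 × 1.0860 = 1.22403060.
Compound inflation: 1.0802 × 1.0970 = 1.18497940.
Deflate: 1.22403060 / 1.18497940 = 1.03295517.
Annualized real rate = 1.03295517^(1/2) − 1 = 1.6344% → 1.63%.

1.63%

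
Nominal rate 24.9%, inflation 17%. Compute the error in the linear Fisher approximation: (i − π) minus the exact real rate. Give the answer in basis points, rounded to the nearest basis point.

Approximate: r ≈ 24.900% − 17.000% = 7.9000%
Exact: (1 + 0.2490)/(1 + 0.1700) − 1 = 6.7521%
Error = 7.9000% − 6.7521% = 1.1479% → 115 basis points.

115 basis points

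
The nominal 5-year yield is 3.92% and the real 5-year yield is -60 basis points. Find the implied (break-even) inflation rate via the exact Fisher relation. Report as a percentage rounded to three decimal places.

(1 + π) = (1 + i)/(1 + r) = 1.03920 / 0.99400 = 1.045473
Break-even inflation = 1.045473 − 1 → 4.547%.

4.547%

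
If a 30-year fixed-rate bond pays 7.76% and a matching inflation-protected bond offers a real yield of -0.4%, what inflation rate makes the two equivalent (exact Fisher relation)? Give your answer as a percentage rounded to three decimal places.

8.193%

(1 + π) = (1 + i)/(1 + r) = 1.07760 / 0.99600 = 1.081928
Break-even inflation = 1.081928 − 1 → 8.193%.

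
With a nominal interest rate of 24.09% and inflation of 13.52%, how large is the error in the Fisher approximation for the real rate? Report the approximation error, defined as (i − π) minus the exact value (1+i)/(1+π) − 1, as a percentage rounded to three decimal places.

Approximate: r ≈ 24.090% − 13.520% = 10.5700%
Exact: (1 + 0.2409)/(1 + 0.1352) − 1 = 9.3111%
Error = 10.5700% − 9.3111% = 1.2589% → 1.259%.

1.259%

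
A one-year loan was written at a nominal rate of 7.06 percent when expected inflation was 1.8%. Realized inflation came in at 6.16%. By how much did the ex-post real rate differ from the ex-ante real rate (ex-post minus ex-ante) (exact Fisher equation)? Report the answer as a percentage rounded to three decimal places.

Ex-ante: (1 + 0.0706)/(1 + 0.0180) − 1 = 5.1670%
Ex-post: (1 + 0.0706)/(1 + 0.0616) − 1 = 0.8478%
Difference (ex-post − ex-ante) = -4.3192% → -4.319%.

-4.319%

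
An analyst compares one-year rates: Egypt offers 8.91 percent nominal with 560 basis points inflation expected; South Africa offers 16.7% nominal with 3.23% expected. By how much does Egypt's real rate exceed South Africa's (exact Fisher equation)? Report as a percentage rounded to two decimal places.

-9.91%

Egypt: (1 + 0.0891)/(1 + 0.0560) − 1 = 3.1345%
South Africa: (1 + 0.1670)/(1 + 0.0323) − 1 = 13.0485%
Differential = 3.1345% − 13.0485% = -9.9141% → -9.91%.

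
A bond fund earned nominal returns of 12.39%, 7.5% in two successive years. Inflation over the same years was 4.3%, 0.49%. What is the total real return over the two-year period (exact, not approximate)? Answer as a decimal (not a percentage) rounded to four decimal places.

Nominal growth factor = 1.1239 × 1.0750 = 1.208193
Price-level growth factor = 1.0430 × 1.0049 = 1.048111
Real growth factor = 1.208193 / 1.048111 = 1.152734
Total real return = 1.152734 − 1 → 0.1527.

0.1527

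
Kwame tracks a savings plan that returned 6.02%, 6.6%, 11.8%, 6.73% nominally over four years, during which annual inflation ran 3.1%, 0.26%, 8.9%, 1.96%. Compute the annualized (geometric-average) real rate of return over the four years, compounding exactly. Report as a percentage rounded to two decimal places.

Nominal growth factor = 1.0602 × 1.0660 × 1.1180 × 1.0673 = 1.34856945
Price-level growth factor = 1.0310 × 1.0026 × 1.0890 × 1.0196 = 1.14774147
Real growth factor = 1.34856945 / 1.14774147 = 1.17497668
Annualized real rate = 1.17497668^(1/4) − 1 = 4.1136% → 4.11%.

4.11%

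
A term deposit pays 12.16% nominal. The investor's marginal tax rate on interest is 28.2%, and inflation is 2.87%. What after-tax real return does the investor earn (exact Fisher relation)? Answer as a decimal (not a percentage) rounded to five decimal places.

After-tax nominal return = 12.16% × (1 − 0.282) = 8.73088%.
1 + r = 1.0873088 / 1.02870 = 1.056974
After-tax real rate = 1.056974 − 1 → 0.05697.

0.05697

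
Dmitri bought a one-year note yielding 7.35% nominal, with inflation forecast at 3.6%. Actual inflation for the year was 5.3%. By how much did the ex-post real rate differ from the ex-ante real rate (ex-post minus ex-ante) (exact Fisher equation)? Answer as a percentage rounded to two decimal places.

Ex-ante: (1 + 0.0735)/(1 + 0.0360) − 1 = 3.6197%
Ex-post: (1 + 0.0735)/(1 + 0.0530) − 1 = 1.9468%
Difference (ex-post − ex-ante) = -1.6729% → -1.67%.

-1.67%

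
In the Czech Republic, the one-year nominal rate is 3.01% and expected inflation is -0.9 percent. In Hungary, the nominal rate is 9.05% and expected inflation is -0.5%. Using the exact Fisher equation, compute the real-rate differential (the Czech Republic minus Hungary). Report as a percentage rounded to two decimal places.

The Czech Republic: (1 + 0.0301)/(1 − 0.0090) − 1 = 3.9455%
Hungary: (1 + 0.0905)/(1 − 0.0050) − 1 = 9.5980%
Differential = 3.9455% − 9.5980% = -5.6525% → -5.65%.

-5.65%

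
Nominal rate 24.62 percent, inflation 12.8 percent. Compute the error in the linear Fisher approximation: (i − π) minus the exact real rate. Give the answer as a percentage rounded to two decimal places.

Approximate: r ≈ 24.620% − 12.800% = 11.8200%
Exact: (1 + 0.2462)/(1 + 0.1280) − 1 = 10.4787%
Error = 11.8200% − 10.4787% = 1.3413% → 1.34%.

1.34%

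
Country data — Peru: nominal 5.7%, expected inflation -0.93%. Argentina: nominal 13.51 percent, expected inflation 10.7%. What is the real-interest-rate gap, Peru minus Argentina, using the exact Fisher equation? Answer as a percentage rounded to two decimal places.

Peru: (1 + 0.0570)/(1 − 0.0093) − 1 = 6.6922%
Argentina: (1 + 0.1351)/(1 + 0.1070) − 1 = 2.5384%
Differential = 6.6922% − 2.5384% = 4.1538% → 4.15%.

4.15%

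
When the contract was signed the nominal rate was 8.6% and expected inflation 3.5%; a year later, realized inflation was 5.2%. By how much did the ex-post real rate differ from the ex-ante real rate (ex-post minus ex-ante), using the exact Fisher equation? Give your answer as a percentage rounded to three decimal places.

Ex-ante: (1 + 0.0860)/(1 + 0.0350) − 1 = 4.9275%
Ex-post: (1 + 0.0860)/(1 + 0.0520) − 1 = 3.2319%
Difference (ex-post − ex-ante) = -1.6956% → -1.696%.

-1.696%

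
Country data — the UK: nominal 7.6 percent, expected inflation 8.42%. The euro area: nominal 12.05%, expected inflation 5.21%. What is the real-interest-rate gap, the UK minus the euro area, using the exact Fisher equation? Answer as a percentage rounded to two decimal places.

The UK: (1 + 0.0760)/(1 + 0.0842) − 1 = -0.7563%
The euro area: (1 + 0.1205)/(1 + 0.0521) − 1 = 6.5013%
Differential = -0.7563% − 6.5013% = -7.2576% → -7.26%.

-7.26%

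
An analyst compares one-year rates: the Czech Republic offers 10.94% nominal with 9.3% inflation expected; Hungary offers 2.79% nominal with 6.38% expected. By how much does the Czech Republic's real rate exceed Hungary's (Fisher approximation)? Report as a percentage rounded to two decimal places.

5.23%

The Czech Republic: 10.94% − 9.3% = 1.640%
Hungary: 2.79% − 6.38% = -3.590%
Differential = 5.230% → 5.23%.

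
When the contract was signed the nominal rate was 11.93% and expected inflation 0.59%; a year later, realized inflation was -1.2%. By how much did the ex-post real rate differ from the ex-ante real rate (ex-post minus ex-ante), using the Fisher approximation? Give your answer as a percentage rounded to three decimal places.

Ex-ante: 11.93% − 0.59% = 11.340%
Ex-post: 11.93% − (-1.2%) = 13.130%
Difference (ex-post − ex-ante) = 1.7900% → 1.790%.

1.790%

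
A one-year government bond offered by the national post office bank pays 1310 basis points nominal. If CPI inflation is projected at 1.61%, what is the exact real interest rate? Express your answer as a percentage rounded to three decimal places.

By the Fisher equation, 1 + r = (1 + i)/(1 + π).
1 + r = 1.13100 / 1.01610 = 1.113079
r = 1.113079 − 1 = 11.3079%, i.e. 11.308%.

11.308%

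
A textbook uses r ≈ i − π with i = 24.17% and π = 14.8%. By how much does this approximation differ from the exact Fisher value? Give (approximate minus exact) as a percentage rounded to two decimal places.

1.21%

Approximate: r ≈ 24.170% − 14.800% = 9.3700%
Exact: (1 + 0.2417)/(1 + 0.1480) − 1 = 8.1620%
Error = 9.3700% − 8.1620% = 1.2080% → 1.21%.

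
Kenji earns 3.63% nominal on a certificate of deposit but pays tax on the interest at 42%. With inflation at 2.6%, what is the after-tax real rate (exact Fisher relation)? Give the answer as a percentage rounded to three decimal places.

After-tax nominal return = 3.63% × (1 − 0.42) = 2.1054%.
1 + r = 1.021054 / 1.02600 = 0.995179
After-tax real rate = 0.995179 − 1 → -0.482%.

-0.482%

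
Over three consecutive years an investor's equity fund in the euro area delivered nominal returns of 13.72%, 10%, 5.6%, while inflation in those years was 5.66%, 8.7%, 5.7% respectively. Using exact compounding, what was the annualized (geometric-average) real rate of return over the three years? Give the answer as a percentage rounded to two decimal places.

2.86%

Nominal growth factor = 1.1372 × 1.1000 × 1.0560 = 1.32097152
Price-level growth factor = 1.0566 × 1.0870 × 1.0570 = 1.21399008
Real growth factor = 1.32097152 / 1.21399008 = 1.08812382
Annualized real rate = 1.08812382^(1/3) − 1 = 2.8552% → 2.86%.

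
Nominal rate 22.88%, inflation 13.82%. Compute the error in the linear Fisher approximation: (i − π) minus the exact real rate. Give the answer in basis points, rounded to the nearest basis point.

110 basis points

Approximate: r ≈ 22.880% − 13.820% = 9.0600%
Exact: (1 + 0.2288)/(1 + 0.1382) − 1 = 7.9599%
Error = 9.0600% − 7.9599% = 1.1001% → 110 basis points.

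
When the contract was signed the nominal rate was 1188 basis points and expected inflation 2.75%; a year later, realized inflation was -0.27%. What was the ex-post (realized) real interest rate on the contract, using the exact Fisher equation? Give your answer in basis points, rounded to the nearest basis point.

1218 basis points

Ex-post: (1 + 0.1188)/(1 − 0.0027) − 1 = 12.1829%
So the realized real rate is 1218 basis points.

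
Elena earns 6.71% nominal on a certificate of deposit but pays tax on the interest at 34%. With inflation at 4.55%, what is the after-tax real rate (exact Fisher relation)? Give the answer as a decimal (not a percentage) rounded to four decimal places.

After-tax nominal return = 6.71% × (1 − 0.34) = 4.4286%.
1 + r = 1.044286 / 1.04550 = 0.998839
After-tax real rate = 0.998839 − 1 → -0.0012.

-0.0012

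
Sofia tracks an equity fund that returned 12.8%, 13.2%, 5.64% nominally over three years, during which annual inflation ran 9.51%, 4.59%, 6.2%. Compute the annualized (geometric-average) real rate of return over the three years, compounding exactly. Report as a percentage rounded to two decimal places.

3.51%

Nominal growth factor = 1.1280 × 1.1320 × 1.0564 = 1.34891293
Price-level growth factor = 1.0951 × 1.0459 × 1.0620 = 1.21637773
Real growth factor = 1.34891293 / 1.21637773 = 1.10895892
Annualized real rate = 1.10895892^(1/3) − 1 = 3.5075% → 3.51%.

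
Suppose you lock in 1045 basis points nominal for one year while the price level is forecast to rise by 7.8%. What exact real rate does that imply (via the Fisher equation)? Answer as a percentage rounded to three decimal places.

2.458%

By the Fisher equation, 1 + r = (1 + i)/(1 + π).
1 + r = 1.10450 / 1.07800 = 1.024583
r = 1.024583 − 1 = 2.4583%, i.e. 2.458%.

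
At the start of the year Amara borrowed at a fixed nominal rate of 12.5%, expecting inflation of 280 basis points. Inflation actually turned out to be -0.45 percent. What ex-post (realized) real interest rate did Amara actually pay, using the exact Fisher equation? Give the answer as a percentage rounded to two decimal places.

13.01%

Ex-post: (1 + 0.1250)/(1 − 0.0045) − 1 = 13.0085%
So the realized real rate is 13.01%.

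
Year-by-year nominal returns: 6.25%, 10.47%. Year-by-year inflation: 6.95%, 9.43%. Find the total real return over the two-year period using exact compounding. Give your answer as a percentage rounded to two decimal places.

Nominal growth factor = 1.0625 × 1.1047 = 1.173744
Price-level growth factor = 1.0695 × 1.0943 = 1.170354
Real growth factor = 1.173744 / 1.170354 = 1.002896
Total real return = 1.002896 − 1 → 0.29%.

0.29%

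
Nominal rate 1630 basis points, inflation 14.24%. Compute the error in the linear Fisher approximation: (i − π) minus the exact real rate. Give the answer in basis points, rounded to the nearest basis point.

Approximate: r ≈ 16.300% − 14.240% = 2.0600%
Exact: (1 + 0.1630)/(1 + 0.1424) − 1 = 1.8032%
Error = 2.0600% − 1.8032% = 0.2568% → 26 basis points.

26 basis points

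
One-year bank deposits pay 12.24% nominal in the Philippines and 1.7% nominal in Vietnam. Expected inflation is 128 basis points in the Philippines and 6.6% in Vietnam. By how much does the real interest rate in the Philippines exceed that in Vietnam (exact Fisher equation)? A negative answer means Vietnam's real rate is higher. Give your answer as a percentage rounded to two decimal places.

The Philippines: (1 + 0.1224)/(1 + 0.0128) − 1 = 10.8215%
Vietnam: (1 + 0.0170)/(1 + 0.0660) − 1 = -4.5966%
Differential = 10.8215% − (-4.5966%) = 15.4181% → 15.42%.

15.42%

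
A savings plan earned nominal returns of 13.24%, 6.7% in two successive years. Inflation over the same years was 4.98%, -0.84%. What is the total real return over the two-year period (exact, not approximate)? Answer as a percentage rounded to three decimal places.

16.070%

Nominal growth factor = 1.1324 × 1.0670 = 1.208271
Price-level growth factor = 1.0498 × 0.9916 = 1.040982
Real growth factor = 1.208271 / 1.040982 = 1.160703
Total real return = 1.160703 − 1 → 16.070%.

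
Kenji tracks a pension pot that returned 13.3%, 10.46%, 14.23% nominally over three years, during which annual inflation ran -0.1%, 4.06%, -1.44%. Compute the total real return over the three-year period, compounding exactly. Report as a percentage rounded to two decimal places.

Nominal growth factor = 1.1330 × 1.1046 × 1.1423 = 1.429602
Price-level growth factor = 0.9990 × 1.0406 × 0.9856 = 1.024590
Real growth factor = 1.429602 / 1.024590 = 1.395292
Total real return = 1.395292 − 1 → 39.53%.

39.53%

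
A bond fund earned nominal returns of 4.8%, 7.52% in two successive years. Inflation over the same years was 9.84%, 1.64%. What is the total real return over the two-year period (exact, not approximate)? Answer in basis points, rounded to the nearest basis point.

Nominal growth factor = 1.0480 × 1.0752 = 1.126810
Price-level growth factor = 1.0984 × 1.0164 = 1.116414
Real growth factor = 1.126810 / 1.116414 = 1.009312
Total real return = 1.009312 − 1 → 93 basis points.

93 basis points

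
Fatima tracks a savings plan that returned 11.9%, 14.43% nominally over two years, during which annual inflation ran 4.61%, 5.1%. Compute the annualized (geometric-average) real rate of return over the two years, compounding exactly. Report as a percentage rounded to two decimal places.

7.92%

Compound the nominal returns: 1.1190 × 1.1443 = 1.28047170.
Compound inflation: 1.0461 × 1.0510 = 1.09945110.
Deflate: 1.28047170 / 1.09945110 = 1.16464634.
Annualized real rate = 1.16464634^(1/2) − 1 = 7.9188% → 7.92%.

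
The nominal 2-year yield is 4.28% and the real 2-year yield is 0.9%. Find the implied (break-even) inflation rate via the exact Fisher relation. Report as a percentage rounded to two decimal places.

3.35%

(1 + π) = (1 + i)/(1 + r) = 1.04280 / 1.00900 = 1.033499
Break-even inflation = 1.033499 − 1 → 3.35%.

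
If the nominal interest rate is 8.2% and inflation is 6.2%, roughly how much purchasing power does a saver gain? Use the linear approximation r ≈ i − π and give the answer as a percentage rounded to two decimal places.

2.00%

r ≈ i − π = 8.2% − 6.2% = 2.00%.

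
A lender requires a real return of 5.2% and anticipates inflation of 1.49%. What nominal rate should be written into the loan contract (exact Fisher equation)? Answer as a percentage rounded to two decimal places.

6.77%

(1 + i) = (1 + r)(1 + π) = 1.05200 × 1.01490 = 1.0676748
i = 1.0676748 − 1, so the required nominal rate is 6.77%.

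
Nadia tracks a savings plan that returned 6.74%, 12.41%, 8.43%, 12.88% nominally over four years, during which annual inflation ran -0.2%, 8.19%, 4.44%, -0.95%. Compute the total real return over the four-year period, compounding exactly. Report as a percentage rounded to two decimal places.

Compound the nominal returns: 1.0674 × 1.1241 × 1.0843 × 1.1288 = 1.468583.
Compound inflation: 0.9980 × 1.0819 × 1.0444 × 0.9905 = 1.116964.
Deflate: 1.468583 / 1.116964 = 1.314800.
Total real return = 1.314800 − 1 → 31.48%.

31.48%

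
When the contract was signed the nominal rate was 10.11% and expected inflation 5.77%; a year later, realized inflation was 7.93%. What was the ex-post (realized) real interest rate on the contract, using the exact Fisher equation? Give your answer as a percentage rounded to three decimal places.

Ex-post: (1 + 0.1011)/(1 + 0.0793) − 1 = 2.0198%
So the realized real rate is 2.020%.

2.020%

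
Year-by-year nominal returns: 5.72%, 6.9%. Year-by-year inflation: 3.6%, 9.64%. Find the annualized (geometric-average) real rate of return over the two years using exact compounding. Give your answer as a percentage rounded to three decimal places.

-0.252%

Nominal growth factor = 1.0572 × 1.0690 = 1.13014680
Price-level growth factor = 1.0360 × 1.0964 = 1.13587040
Real growth factor = 1.13014680 / 1.13587040 = 0.99496104
Annualized real rate = 0.99496104^(1/2) − 1 = -0.2523% → -0.252%.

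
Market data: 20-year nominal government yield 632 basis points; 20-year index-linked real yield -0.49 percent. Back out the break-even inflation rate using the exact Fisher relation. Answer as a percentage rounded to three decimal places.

6.844%

(1 + π) = (1 + i)/(1 + r) = 1.06320 / 0.99510 = 1.0684353
Break-even inflation = 1.0684353 − 1 → 6.844%.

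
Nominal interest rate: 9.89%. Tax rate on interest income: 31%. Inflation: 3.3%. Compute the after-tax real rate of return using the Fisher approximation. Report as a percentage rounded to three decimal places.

After-tax nominal return = 9.89% × (1 − 0.31) = 6.8241%.
r ≈ 6.8241% − 3.3% → 3.524%.

3.524%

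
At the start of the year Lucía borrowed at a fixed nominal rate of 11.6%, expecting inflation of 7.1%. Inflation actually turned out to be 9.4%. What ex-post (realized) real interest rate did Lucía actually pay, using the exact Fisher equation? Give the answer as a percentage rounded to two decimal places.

Ex-post: (1 + 0.1160)/(1 + 0.0940) − 1 = 2.0110%
So the realized real rate is 2.01%.

2.01%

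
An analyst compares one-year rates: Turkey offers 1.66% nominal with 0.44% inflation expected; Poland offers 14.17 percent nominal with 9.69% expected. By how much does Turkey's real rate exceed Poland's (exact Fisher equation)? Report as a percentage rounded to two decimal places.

-2.87%

Turkey: (1 + 0.0166)/(1 + 0.0044) − 1 = 1.2147%
Poland: (1 + 0.1417)/(1 + 0.0969) − 1 = 4.0842%
Differential = 1.2147% − 4.0842% = -2.8696% → -2.87%.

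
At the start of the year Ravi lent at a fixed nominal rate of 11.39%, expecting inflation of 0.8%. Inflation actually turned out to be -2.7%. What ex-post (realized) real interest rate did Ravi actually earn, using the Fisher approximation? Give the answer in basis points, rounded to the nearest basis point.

Ex-post: 11.39% − (-2.7%) = 14.090%
So the realized real rate is 1409 basis points.

1409 basis points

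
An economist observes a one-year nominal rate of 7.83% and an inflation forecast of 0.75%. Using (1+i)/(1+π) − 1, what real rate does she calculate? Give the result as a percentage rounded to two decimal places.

7.03%

By the Fisher identity, 1 + r = (1 + i)/(1 + π).
1 + r = 1.07830 / 1.00750 = 1.070273
r = 1.070273 − 1 = 7.0273%, i.e. 7.03%.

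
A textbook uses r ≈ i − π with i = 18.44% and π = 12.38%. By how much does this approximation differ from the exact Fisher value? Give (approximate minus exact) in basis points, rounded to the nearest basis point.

67 basis points

Approximate: r ≈ 18.440% − 12.380% = 6.0600%
Exact: (1 + 0.1844)/(1 + 0.1238) − 1 = 5.3924%
Error = 6.0600% − 5.3924% = 0.6676% → 67 basis points.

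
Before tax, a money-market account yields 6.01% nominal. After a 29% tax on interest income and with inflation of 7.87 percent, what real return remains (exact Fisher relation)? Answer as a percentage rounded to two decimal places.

-3.34%

After-tax nominal return = 6.01% × (1 − 0.29) = 4.2671%.
1 + r = 1.042671 / 1.07870 = 0.966600
After-tax real rate = 0.966600 − 1 → -3.34%.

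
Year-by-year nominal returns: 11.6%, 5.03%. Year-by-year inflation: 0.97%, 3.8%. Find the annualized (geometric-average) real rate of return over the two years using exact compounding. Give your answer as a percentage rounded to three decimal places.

Compound the nominal returns: 1.1160 × 1.0503 = 1.17213480.
Compound inflation: 1.0097 × 1.0380 = 1.04806860.
Deflate: 1.17213480 / 1.04806860 = 1.11837603.
Annualized real rate = 1.11837603^(1/2) − 1 = 5.7533% → 5.753%.

5.753%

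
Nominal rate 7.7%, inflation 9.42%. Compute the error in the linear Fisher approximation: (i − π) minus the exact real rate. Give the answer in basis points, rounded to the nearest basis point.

Approximate: r ≈ 7.700% − 9.420% = -1.7200%
Exact: (1 + 0.0770)/(1 + 0.0942) − 1 = -1.5719%
Error = -1.7200% − (-1.5719%) = -0.1481% → -15 basis points.

-15 basis points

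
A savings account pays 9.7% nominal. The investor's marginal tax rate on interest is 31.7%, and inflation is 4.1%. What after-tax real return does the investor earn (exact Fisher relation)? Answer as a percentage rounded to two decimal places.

After-tax nominal return = 9.7% × (1 − 0.317) = 6.6251%.
1 + r = 1.066251 / 1.04100 = 1.024256
After-tax real rate = 1.024256 − 1 → 2.43%.

2.43%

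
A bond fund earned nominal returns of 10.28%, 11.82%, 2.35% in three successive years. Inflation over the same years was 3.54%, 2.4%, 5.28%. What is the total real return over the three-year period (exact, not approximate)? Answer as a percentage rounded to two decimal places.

Nominal growth factor = 1.1028 × 1.1182 × 1.0235 = 1.262130
Price-level growth factor = 1.0354 × 1.0240 × 1.0528 = 1.116231
Real growth factor = 1.262130 / 1.116231 = 1.130707
Total real return = 1.130707 − 1 → 13.07%.

13.07%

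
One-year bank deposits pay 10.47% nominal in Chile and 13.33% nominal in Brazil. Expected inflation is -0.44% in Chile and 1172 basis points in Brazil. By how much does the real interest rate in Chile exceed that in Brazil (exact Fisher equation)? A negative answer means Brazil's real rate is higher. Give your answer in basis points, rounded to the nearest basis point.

Chile: (1 + 0.1047)/(1 − 0.0044) − 1 = 10.9582%
Brazil: (1 + 0.1333)/(1 + 0.1172) − 1 = 1.4411%
Differential = 10.9582% − 1.4411% = 9.5171% → 952 basis points.

952 basis points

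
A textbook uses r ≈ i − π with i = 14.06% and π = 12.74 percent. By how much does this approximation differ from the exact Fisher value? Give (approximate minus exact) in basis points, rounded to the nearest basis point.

Approximate: r ≈ 14.060% − 12.740% = 1.3200%
Exact: (1 + 0.1406)/(1 + 0.1274) − 1 = 1.1708%
Error = 1.3200% − 1.1708% = 0.1492% → 15 basis points.

15 basis points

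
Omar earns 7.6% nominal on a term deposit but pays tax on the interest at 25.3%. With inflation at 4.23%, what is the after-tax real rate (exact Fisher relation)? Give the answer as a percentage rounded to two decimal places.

After-tax nominal return = 7.6% × (1 − 0.253) = 5.6772%.
1 + r = 1.056772 / 1.04230 = 1.013885
After-tax real rate = 1.013885 − 1 → 1.39%.

1.39%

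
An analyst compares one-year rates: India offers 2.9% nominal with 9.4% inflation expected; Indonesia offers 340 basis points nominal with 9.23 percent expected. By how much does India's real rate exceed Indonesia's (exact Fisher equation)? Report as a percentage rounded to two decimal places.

India: (1 + 0.0290)/(1 + 0.0940) − 1 = -5.9415%
Indonesia: (1 + 0.0340)/(1 + 0.0923) − 1 = -5.3374%
Differential = -5.9415% − (-5.3374%) = -0.6041% → -0.60%.

-0.60%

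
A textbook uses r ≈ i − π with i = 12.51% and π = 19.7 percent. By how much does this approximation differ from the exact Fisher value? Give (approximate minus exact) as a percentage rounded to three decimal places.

-1.183%

Approximate: r ≈ 12.510% − 19.700% = -7.1900%
Exact: (1 + 0.1251)/(1 + 0.1970) − 1 = -6.0067%
Error = -7.1900% − (-6.0067%) = -1.1833% → -1.183%.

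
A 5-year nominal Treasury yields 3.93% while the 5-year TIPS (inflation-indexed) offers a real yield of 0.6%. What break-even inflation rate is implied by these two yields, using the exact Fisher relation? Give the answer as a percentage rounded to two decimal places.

(1 + π) = (1 + i)/(1 + r) = 1.03930 / 1.00600 = 1.033101
Break-even inflation = 1.033101 − 1 → 3.31%.

3.31%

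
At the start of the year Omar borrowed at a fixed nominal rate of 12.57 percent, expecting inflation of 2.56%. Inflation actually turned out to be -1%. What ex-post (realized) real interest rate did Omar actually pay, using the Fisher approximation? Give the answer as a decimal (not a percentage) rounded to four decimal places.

0.1357

Ex-post: 12.57% − (-1%) = 13.570%
So the realized real rate is 0.1357.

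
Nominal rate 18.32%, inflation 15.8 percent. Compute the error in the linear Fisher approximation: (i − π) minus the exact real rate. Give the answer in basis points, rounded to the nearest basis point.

Approximate: r ≈ 18.320% − 15.800% = 2.5200%
Exact: (1 + 0.1832)/(1 + 0.1580) − 1 = 2.1762%
Error = 2.5200% − 2.1762% = 0.3438% → 34 basis points.

34 basis points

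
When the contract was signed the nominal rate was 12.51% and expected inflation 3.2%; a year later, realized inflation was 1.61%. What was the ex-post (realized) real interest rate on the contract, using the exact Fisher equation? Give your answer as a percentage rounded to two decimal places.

10.73%

Ex-post: (1 + 0.1251)/(1 + 0.0161) − 1 = 10.7273%
So the realized real rate is 10.73%.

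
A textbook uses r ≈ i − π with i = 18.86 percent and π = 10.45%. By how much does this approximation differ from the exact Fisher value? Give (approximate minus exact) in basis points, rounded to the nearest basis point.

Approximate: r ≈ 18.860% − 10.450% = 8.4100%
Exact: (1 + 0.1886)/(1 + 0.1045) − 1 = 7.6143%
Error = 8.4100% − 7.6143% = 0.7957% → 80 basis points.

80 basis points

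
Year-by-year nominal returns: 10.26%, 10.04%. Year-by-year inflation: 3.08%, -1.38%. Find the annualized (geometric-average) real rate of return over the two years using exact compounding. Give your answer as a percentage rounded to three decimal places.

Nominal growth factor = 1.1026 × 1.1004 = 1.21330104
Price-level growth factor = 1.0308 × 0.9862 = 1.01657496
Real growth factor = 1.21330104 / 1.01657496 = 1.19351852
Annualized real rate = 1.19351852^(1/2) − 1 = 9.2483% → 9.248%.

9.248%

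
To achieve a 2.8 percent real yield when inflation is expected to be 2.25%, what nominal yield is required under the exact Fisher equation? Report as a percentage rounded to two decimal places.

5.11%

(1 + i) = (1 + r)(1 + π) = 1.02800 × 1.02250 = 1.05113
i = 1.05113 − 1, so the required nominal rate is 5.11%.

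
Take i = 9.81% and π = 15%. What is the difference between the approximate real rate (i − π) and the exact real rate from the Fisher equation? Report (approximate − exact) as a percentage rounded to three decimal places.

Approximate: r ≈ 9.810% − 15.000% = -5.1900%
Exact: (1 + 0.0981)/(1 + 0.1500) − 1 = -4.5130%
Error = -5.1900% − (-4.5130%) = -0.6770% → -0.677%.

-0.677%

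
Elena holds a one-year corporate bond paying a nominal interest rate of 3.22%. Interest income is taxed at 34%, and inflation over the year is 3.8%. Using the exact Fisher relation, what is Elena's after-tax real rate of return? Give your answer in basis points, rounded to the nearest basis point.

After-tax nominal return = 3.22% × (1 − 0.34) = 2.1252%.
1 + r = 1.021252 / 1.03800 = 0.983865
After-tax real rate = 0.983865 − 1 → -161 basis points.

-161 basis points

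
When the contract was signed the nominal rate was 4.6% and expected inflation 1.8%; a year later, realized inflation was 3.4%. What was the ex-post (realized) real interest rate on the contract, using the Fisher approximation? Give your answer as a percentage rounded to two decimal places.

1.20%

Ex-post: 4.6% − 3.4% = 1.200%
So the realized real rate is 1.20%.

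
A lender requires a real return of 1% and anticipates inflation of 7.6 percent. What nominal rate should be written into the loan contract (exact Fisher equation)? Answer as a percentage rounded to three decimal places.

8.676%

(1 + i) = (1 + r)(1 + π) = 1.01000 × 1.07600 = 1.08676
i = 1.08676 − 1, so the required nominal rate is 8.676%.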